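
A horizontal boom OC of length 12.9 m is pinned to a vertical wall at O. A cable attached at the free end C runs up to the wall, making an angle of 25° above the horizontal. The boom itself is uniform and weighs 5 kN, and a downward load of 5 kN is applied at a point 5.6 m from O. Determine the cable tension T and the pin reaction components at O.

T = 11.05 kN, O_x = 10.02 kN, O_y = 5.329 kN

ΣM about O: T·sin25°·12.9 − 5·6.45 − 5·5.6 = 0 → T = 60.25/(12.9·0.422618) = 11.0515 ≈ 11.05 kN.
ΣF_x = 0: O_x − T·cos25° = 0 → O_x = 11.0515 × 0.906308 = 10.02 kN.
ΣF_y = 0: O_y + T·sin25° − 5 − 5 = 0 → O_y = 10 − 11.0515 × 0.422618 = 5.329 kN.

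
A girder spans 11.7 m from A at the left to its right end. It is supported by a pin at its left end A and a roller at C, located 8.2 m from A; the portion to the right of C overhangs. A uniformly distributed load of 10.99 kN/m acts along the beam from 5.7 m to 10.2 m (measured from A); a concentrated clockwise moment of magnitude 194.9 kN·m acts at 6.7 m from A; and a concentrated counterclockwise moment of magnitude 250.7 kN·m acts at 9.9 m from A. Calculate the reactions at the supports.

Resultant of the distributed load: 10.99 × 4.5 = 49.455 kN at 7.95 m from A.
ΣM about A: C_y·8.2 − (10.99·4.5)·7.95 − 194.9 + 250.7 = 0 → C_y = 337.36725/8.2 = 41.1423 ≈ 41.14 kN.
ΣF_y = 0: A_y + 41.1423 − 10.99·4.5 = 0 → A_y = 8.313 kN.
ΣF_x = 0: no horizontal applied forces, so A_x = 0.

A_x = 0, A_y = 8.313 kN, C_y = 41.14 kN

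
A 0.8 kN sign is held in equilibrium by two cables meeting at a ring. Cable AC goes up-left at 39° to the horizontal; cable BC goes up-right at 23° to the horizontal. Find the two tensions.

ΣF_x = 0: −T_AC·cos39° + T_BC·cos23° = 0 → T_BC = 0.844261·T_AC.
ΣF_y = 0: T_AC·sin39° + T_BC·sin23° = 0.8.
Substitute: T_AC·(0.62932 + 0.844261·0.390731) = 0.8 → T_AC = 0.834029 ≈ 0.8340 kN.
Then T_BC = 0.844261 × 0.834029 = 0.7041 kN.

T_AC = 0.8340 kN, T_BC = 0.7041 kN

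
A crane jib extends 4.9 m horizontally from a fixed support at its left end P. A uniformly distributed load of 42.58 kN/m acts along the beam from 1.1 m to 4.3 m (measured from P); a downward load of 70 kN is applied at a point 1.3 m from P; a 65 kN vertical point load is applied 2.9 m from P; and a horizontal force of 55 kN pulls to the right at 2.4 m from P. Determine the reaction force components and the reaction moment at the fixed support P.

P_x = -55.00 kN, P_y = 271.3 kN, M_P = 647.4 kN·m

Resultant of the distributed load: 42.58 × 3.2 = 136.256 kN at 2.7 m from P.
ΣF_x = 0: P_x + 55 = 0 → P_x = -55.00 kN.
ΣF_y = 0: P_y − 42.58·3.2 − 70 − 65 = 0 → P_y = 271.3 kN.
ΣM about P: M_P − (42.58·3.2)·2.7 − 70·1.3 − 65·2.9 = 0 → M_P = 647.4 kN·m.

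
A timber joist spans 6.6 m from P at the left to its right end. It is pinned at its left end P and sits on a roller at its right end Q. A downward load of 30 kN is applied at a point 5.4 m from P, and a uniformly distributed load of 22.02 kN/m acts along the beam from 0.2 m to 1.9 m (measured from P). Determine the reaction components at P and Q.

P_x = 0, P_y = 36.93 kN, Q_y = 30.50 kN

Resultant of the distributed load: 22.02 × 1.7 = 37.434 kN at 1.05 m from P.
ΣM about P: Q_y·6.6 − 30·5.4 − (22.02·1.7)·1.05 = 0 → Q_y = 201.3057/6.6 = 30.5009 ≈ 30.50 kN.
ΣF_y = 0: P_y + 30.5009 − 30 − 22.02·1.7 = 0 → P_y = 36.93 kN.
ΣF_x = 0: no horizontal applied forces, so P_x = 0.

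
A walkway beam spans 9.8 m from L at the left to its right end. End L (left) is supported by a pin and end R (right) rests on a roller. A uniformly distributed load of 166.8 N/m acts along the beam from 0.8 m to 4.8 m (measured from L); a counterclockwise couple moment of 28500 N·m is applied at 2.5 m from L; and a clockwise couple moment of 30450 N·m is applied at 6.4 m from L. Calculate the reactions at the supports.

L_x = 0, L_y = 277.6 N, R_y = 389.6 N

Resultant of the distributed load: 166.8 × 4 = 667.2 N at 2.8 m from L.
Moments about L: R_y·9.8 − (166.8·4)·2.8 + 28500 − 30450 = 0 → R_y = 3818.16/9.8 = 389.608 ≈ 389.6 N.
ΣF_y = 0: L_y + 389.608 − 166.8·4 = 0 → L_y = 277.6 N.
ΣF_x = 0: no horizontal applied forces, so L_x = 0.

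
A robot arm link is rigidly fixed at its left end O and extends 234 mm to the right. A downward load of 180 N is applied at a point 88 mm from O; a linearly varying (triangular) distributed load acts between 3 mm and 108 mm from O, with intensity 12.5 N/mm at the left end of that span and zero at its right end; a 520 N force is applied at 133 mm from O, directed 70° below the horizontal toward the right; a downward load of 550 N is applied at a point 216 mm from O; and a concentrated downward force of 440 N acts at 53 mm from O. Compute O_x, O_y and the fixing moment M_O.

Resultant of the triangular load: ½ × 12.5 × 105 = 656.25 N, acting at 38 mm from O (one-third of the span from the peak).
ΣF_x = 0: O_x + 520·cos70° = 0 → O_x = -177.9 N.
ΣF_y = 0: O_y − 180 − ½·12.5·105 − 520·sin70° − 550 − 440 = 0 → O_y = 2315 N.
ΣM about O: M_O − 180·88 − (½·12.5·105)·38 − 520·sin70°·133 − 550·216 − 440·53 = 0 → M_O = 247900 N·mm.

O_x = -177.9 N, O_y = 2315 N, M_O = 247900 N·mm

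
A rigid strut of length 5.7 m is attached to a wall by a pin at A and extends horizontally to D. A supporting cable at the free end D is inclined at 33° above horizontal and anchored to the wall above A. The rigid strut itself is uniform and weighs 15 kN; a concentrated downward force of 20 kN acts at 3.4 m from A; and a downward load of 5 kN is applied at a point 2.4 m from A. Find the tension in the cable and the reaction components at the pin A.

ΣM about A: T·sin33°·5.7 − 15·2.85 − 20·3.4 − 5·2.4 = 0 → T = 122.75/(5.7·0.544639) = 39.5401 ≈ 39.54 kN.
ΣF_x = 0: A_x − T·cos33° = 0 → A_x = 39.5401 × 0.838671 = 33.16 kN.
ΣF_y = 0: A_y + T·sin33° − 15 − 20 − 5 = 0 → A_y = 40 − 39.5401 × 0.544639 = 18.46 kN.

T = 39.54 kN, A_x = 33.16 kN, A_y = 18.46 kN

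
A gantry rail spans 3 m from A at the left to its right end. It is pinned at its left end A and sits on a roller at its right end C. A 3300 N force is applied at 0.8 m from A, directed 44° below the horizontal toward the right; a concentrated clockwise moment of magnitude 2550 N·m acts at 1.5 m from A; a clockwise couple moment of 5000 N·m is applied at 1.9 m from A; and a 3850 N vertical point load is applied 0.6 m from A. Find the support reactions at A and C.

Taking moments about A: C_y·3 − 3300·sin44°·0.8 − 2550 − 5000 − 3850·0.6 = 0 → C_y = 11693.9/3 = 3897.97 ≈ 3898 N.
ΣF_y = 0: A_y + 3897.97 − 3300·sin44° − 3850 = 0 → A_y = 2244 N.
ΣF_x = 0: A_x + 3300·cos44° = 0 → A_x = -2374 N.

A_x = -2374 N, A_y = 2244 N, C_y = 3898 N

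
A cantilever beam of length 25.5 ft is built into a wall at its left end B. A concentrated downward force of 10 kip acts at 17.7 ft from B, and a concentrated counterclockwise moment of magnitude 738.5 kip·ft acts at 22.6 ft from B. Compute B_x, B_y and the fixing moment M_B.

ΣF_x = 0: B_x = 0.
ΣF_y = 0: B_y − 10 = 0 → B_y = 10.00 kip.
ΣM about B: M_B − 10·17.7 + 738.5 = 0 → M_B = -561.5 kip·ft.

B_x = 0, B_y = 10.00 kip, M_B = -561.5 kip·ft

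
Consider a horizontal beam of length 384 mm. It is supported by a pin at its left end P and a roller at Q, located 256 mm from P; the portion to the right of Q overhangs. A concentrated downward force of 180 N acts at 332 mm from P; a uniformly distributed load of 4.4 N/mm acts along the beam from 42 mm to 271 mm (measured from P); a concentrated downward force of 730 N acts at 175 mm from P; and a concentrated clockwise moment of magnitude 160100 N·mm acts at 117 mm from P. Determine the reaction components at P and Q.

Resultant of the distributed load: 4.4 × 229 = 1007.6 N at 156.5 mm from P.
Taking moments about P: Q_y·256 − 180·332 − (4.4·229)·156.5 − 730·175 − 160100 = 0 → Q_y = 505299.4/256 = 1973.83 ≈ 1974 N.
ΣF_y = 0: P_y + 1973.83 − 180 − 4.4·229 − 730 = 0 → P_y = -56.23 N.
ΣF_x = 0: no horizontal applied forces, so P_x = 0.

P_x = 0, P_y = -56.23 N, Q_y = 1974 N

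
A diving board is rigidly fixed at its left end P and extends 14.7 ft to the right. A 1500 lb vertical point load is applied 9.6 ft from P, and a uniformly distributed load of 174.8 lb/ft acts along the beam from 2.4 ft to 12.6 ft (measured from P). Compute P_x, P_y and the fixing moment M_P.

P_x = 0, P_y = 3283 lb, M_P = 27770 lb·ft

Resultant of the distributed load: 174.8 × 10.2 = 1782.96 lb at 7.5 ft from P.
ΣF_x = 0: P_x = 0.
ΣF_y = 0: P_y − 1500 − 174.8·10.2 = 0 → P_y = 3283 lb.
ΣM about P: M_P − 1500·9.6 − (174.8·10.2)·7.5 = 0 → M_P = 27770 lb·ft.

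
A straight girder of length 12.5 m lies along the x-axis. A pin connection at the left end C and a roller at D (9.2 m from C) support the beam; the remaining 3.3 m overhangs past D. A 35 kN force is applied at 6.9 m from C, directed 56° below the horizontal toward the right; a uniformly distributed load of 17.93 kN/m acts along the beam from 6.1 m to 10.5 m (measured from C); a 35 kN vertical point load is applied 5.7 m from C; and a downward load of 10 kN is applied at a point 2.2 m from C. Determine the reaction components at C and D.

C_x = -19.57 kN, C_y = 35.90 kN, D_y = 117.0 kN

Resultant of the distributed load: 17.93 × 4.4 = 78.892 kN at 8.3 m from C.
ΣM about C: D_y·9.2 − 35·sin56°·6.9 − (17.93·4.4)·8.3 − 35·5.7 − 10·2.2 = 0 → D_y = 1076.52/9.2 = 117.013 ≈ 117.0 kN.
ΣF_y = 0: C_y + 117.013 − 35·sin56° − 17.93·4.4 − 35 − 10 = 0 → C_y = 35.90 kN.
ΣF_x = 0: C_x + 35·cos56° = 0 → C_x = -19.57 kN.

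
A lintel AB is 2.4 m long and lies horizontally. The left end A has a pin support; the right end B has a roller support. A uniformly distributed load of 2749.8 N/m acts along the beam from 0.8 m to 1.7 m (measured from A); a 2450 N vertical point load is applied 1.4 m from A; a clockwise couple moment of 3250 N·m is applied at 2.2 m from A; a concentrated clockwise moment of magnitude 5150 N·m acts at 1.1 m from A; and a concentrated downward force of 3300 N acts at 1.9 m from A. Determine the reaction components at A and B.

Resultant of the distributed load: 2749.8 × 0.9 = 2474.82 N at 1.25 m from A.
ΣM about A: B_y·2.4 − (2749.8·0.9)·1.25 − 2450·1.4 − 3250 − 5150 − 3300·1.9 = 0 → B_y = 21193.525/2.4 = 8830.64 ≈ 8831 N.
ΣF_y = 0: A_y + 8830.64 − 2749.8·0.9 − 2450 − 3300 = 0 → A_y = -605.8 N.
ΣF_x = 0: no horizontal applied forces, so A_x = 0.

A_x = 0, A_y = -605.8 N, B_y = 8831 N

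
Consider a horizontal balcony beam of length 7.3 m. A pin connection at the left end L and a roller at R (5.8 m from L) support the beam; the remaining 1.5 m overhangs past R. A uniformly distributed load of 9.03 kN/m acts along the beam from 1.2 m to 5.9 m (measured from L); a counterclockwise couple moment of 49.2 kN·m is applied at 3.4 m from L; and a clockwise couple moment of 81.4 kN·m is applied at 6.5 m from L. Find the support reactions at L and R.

Resultant of the distributed load: 9.03 × 4.7 = 42.441 kN at 3.55 m from L.
Moments about L: R_y·5.8 − (9.03·4.7)·3.55 + 49.2 − 81.4 = 0 → R_y = 182.86555/5.8 = 31.5285 ≈ 31.53 kN.
ΣF_y = 0: L_y + 31.5285 − 9.03·4.7 = 0 → L_y = 10.91 kN.
ΣF_x = 0: no horizontal applied forces, so L_x = 0.

L_x = 0, L_y = 10.91 kN, R_y = 31.53 kN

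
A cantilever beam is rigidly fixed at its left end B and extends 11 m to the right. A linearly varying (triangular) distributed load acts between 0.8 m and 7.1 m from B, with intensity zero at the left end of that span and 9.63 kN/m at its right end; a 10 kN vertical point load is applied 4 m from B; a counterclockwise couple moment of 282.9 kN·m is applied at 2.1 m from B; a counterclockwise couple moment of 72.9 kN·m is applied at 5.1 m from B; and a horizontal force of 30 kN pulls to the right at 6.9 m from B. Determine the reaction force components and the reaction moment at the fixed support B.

Resultant of the triangular load: ½ × 9.63 × 6.3 = 30.3345 kN, acting at 5 m from B (one-third of the span from the peak).
ΣF_x = 0: B_x + 30 = 0 → B_x = -30.00 kN.
ΣF_y = 0: B_y − ½·9.63·6.3 − 10 = 0 → B_y = 40.33 kN.
ΣM about B: M_B − (½·9.63·6.3)·5 − 10·4 + 282.9 + 72.9 = 0 → M_B = -164.1 kN·m.

B_x = -30.00 kN, B_y = 40.33 kN, M_B = -164.1 kN·m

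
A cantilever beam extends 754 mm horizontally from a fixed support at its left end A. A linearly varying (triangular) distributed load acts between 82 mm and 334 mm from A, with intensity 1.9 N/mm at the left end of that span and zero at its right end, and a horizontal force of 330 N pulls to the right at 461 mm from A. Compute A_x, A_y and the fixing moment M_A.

A_x = -330.0 N, A_y = 239.4 N, M_A = 39740 N·mm

Resultant of the triangular load: ½ × 1.9 × 252 = 239.4 N, acting at 166 mm from A (one-third of the span from the peak).
ΣF_x = 0: A_x + 330 = 0 → A_x = -330.0 N.
ΣF_y = 0: A_y − ½·1.9·252 = 0 → A_y = 239.4 N.
ΣM about A: M_A − (½·1.9·252)·166 = 0 → M_A = 39740 N·mm.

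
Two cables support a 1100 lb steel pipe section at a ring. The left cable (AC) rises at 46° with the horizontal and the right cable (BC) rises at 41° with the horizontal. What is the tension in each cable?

T_AC = 831.3 lb, T_BC = 765.2 lb

ΣF_x = 0: −T_AC·cos46° + T_BC·cos41° = 0 → T_BC = 0.920431·T_AC.
ΣF_y = 0: T_AC·sin46° + T_BC·sin41° = 1100.
Substitute: T_AC·(0.71934 + 0.920431·0.656059) = 1100 → T_AC = 831.32 ≈ 831.3 lb.
Then T_BC = 0.920431 × 831.32 = 765.2 lb.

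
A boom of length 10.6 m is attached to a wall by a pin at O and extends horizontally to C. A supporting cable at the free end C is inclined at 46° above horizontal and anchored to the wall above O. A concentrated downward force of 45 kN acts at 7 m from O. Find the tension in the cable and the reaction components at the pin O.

ΣM about O: T·sin46°·10.6 − 45·7 = 0 → T = 315/(10.6·0.71934) = 41.3115 ≈ 41.31 kN.
ΣF_x = 0: O_x − T·cos46° = 0 → O_x = 41.3115 × 0.694658 = 28.70 kN.
ΣF_y = 0: O_y + T·sin46° − 45 = 0 → O_y = 45 − 41.3115 × 0.71934 = 15.28 kN.

T = 41.31 kN, O_x = 28.70 kN, O_y = 15.28 kN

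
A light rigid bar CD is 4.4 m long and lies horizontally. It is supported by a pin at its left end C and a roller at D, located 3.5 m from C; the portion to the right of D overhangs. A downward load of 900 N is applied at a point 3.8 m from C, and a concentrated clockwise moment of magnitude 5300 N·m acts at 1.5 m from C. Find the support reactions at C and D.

C_x = 0, C_y = -1591 N, D_y = 2491 N

ΣM about C: D_y·3.5 − 900·3.8 − 5300 = 0 → D_y = 8720/3.5 = 2491.43 ≈ 2491 N.
ΣF_y = 0: C_y + 2491.43 − 900 = 0 → C_y = -1591 N.
ΣF_x = 0: no horizontal applied forces, so C_x = 0.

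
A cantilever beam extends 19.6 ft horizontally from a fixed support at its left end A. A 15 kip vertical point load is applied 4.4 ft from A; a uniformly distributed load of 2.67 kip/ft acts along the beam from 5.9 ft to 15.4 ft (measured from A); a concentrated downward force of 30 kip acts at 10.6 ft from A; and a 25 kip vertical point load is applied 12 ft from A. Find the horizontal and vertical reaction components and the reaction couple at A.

A_x = 0, A_y = 95.36 kip, M_A = 954.1 kip·ft

Resultant of the distributed load: 2.67 × 9.5 = 25.365 kip at 10.65 ft from A.
ΣF_x = 0: A_x = 0.
ΣF_y = 0: A_y − 15 − 2.67·9.5 − 30 − 25 = 0 → A_y = 95.36 kip.
ΣM about A: M_A − 15·4.4 − (2.67·9.5)·10.65 − 30·10.6 − 25·12 = 0 → M_A = 954.1 kip·ft.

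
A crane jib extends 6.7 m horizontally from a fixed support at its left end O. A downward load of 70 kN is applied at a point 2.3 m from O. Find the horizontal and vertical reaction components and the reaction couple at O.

ΣF_x = 0: O_x = 0.
ΣF_y = 0: O_y − 70 = 0 → O_y = 70.00 kN.
ΣM about O: M_O − 70·2.3 = 0 → M_O = 161.0 kN·m.

O_x = 0, O_y = 70.00 kN, M_O = 161.0 kN·m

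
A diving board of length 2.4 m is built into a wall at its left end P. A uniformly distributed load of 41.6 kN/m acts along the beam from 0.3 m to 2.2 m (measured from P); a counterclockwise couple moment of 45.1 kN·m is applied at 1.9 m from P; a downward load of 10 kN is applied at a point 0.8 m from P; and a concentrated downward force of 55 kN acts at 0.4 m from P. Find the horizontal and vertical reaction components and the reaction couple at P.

Resultant of the distributed load: 41.6 × 1.9 = 79.04 kN at 1.25 m from P.
ΣF_x = 0: P_x = 0.
ΣF_y = 0: P_y − 41.6·1.9 − 10 − 55 = 0 → P_y = 144.0 kN.
ΣM about P: M_P − (41.6·1.9)·1.25 + 45.1 − 10·0.8 − 55·0.4 = 0 → M_P = 83.70 kN·m.

P_x = 0, P_y = 144.0 kN, M_P = 83.70 kN·m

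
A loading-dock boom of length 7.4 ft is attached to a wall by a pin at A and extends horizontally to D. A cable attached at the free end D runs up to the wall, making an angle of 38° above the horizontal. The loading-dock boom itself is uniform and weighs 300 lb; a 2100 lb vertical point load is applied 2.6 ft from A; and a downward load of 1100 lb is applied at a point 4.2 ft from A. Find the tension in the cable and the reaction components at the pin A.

ΣM about A: T·sin38°·7.4 − 300·3.7 − 2100·2.6 − 1100·4.2 = 0 → T = 11190/(7.4·0.615661) = 2456.16 ≈ 2456 lb.
ΣF_x = 0: A_x − T·cos38° = 0 → A_x = 2456.16 × 0.788011 = 1935 lb.
ΣF_y = 0: A_y + T·sin38° − 300 − 2100 − 1100 = 0 → A_y = 3500 − 2456.16 × 0.615661 = 1988 lb.

T = 2456 lb, A_x = 1935 lb, A_y = 1988 lb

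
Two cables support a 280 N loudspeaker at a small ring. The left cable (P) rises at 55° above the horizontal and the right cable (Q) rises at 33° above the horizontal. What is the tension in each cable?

ΣF_x = 0: −T_P·cos55° + T_Q·cos33° = 0 → T_Q = 0.683911·T_P.
ΣF_y = 0: T_P·sin55° + T_Q·sin33° = 280.
Substitute: T_P·(0.819152 + 0.683911·0.544639) = 280 → T_P = 234.971 ≈ 235.0 N.
Then T_Q = 0.683911 × 234.971 = 160.7 N.

T_P = 235.0 N, T_Q = 160.7 N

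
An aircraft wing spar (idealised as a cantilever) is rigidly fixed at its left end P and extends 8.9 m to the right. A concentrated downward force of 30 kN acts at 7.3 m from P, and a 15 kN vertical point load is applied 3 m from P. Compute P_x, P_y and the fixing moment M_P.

ΣF_x = 0: P_x = 0.
ΣF_y = 0: P_y − 30 − 15 = 0 → P_y = 45.00 kN.
ΣM about P: M_P − 30·7.3 − 15·3 = 0 → M_P = 264.0 kN·m.

P_x = 0, P_y = 45.00 kN, M_P = 264.0 kN·m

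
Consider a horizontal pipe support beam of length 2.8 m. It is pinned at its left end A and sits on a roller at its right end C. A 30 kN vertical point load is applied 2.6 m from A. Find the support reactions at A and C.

Moments about A: C_y·2.8 − 30·2.6 = 0 → C_y = 78/2.8 = 27.8571 ≈ 27.86 kN.
ΣF_y = 0: A_y + 27.8571 − 30 = 0 → A_y = 2.143 kN.
ΣF_x = 0: no horizontal applied forces, so A_x = 0.

A_x = 0, A_y = 2.143 kN, C_y = 27.86 kN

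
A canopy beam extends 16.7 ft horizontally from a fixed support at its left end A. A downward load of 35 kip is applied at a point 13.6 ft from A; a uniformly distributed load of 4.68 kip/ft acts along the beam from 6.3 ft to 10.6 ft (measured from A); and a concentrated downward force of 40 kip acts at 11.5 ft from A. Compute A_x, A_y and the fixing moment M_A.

Resultant of the distributed load: 4.68 × 4.3 = 20.124 kip at 8.45 ft from A.
ΣF_x = 0: A_x = 0.
ΣF_y = 0: A_y − 35 − 4.68·4.3 − 40 = 0 → A_y = 95.12 kip.
ΣM about A: M_A − 35·13.6 − (4.68·4.3)·8.45 − 40·11.5 = 0 → M_A = 1106 kip·ft.

A_x = 0, A_y = 95.12 kip, M_A = 1106 kip·ft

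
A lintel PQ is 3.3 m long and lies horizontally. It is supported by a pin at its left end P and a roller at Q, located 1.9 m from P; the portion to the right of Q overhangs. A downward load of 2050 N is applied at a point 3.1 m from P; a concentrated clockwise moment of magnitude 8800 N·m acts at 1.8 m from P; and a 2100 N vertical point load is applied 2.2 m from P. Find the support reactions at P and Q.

ΣM about P: Q_y·1.9 − 2050·3.1 − 8800 − 2100·2.2 = 0 → Q_y = 19775/1.9 = 10407.9 ≈ 10410 N.
ΣF_y = 0: P_y + 10407.9 − 2050 − 2100 = 0 → P_y = -6258 N.
ΣF_x = 0: no horizontal applied forces, so P_x = 0.

P_x = 0, P_y = -6258 N, Q_y = 10410 N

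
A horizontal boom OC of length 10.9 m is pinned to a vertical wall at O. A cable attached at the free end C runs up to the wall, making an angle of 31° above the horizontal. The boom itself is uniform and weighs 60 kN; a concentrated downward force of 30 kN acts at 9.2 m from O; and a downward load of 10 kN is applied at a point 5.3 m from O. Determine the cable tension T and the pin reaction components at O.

ΣM about O: T·sin31°·10.9 − 60·5.45 − 30·9.2 − 10·5.3 = 0 → T = 656/(10.9·0.515038) = 116.853 ≈ 116.9 kN.
ΣF_x = 0: O_x − T·cos31° = 0 → O_x = 116.853 × 0.857167 = 100.2 kN.
ΣF_y = 0: O_y + T·sin31° − 60 − 30 − 10 = 0 → O_y = 100 − 116.853 × 0.515038 = 39.82 kN.

T = 116.9 kN, O_x = 100.2 kN, O_y = 39.82 kN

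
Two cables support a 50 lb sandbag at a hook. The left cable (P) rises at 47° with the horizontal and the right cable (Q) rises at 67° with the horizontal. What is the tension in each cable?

T_P = 21.39 lb, T_Q = 37.33 lb

ΣF_x = 0: −T_P·cos47° + T_Q·cos67° = 0 → T_Q = 1.74544·T_P.
ΣF_y = 0: T_P·sin47° + T_Q·sin67° = 50.
Substitute: T_P·(0.731354 + 1.74544·0.920505) = 50 → T_P = 21.3854 ≈ 21.39 lb.
Then T_Q = 1.74544 × 21.3854 = 37.33 lb.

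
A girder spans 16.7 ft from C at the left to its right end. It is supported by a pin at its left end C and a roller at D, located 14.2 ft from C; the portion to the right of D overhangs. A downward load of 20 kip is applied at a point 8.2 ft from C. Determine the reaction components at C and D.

Taking moments about C: D_y·14.2 − 20·8.2 = 0 → D_y = 164/14.2 = 11.5493 ≈ 11.55 kip.
ΣF_y = 0: C_y + 11.5493 − 20 = 0 → C_y = 8.451 kip.
ΣF_x = 0: no horizontal applied forces, so C_x = 0.

C_x = 0, C_y = 8.451 kip, D_y = 11.55 kip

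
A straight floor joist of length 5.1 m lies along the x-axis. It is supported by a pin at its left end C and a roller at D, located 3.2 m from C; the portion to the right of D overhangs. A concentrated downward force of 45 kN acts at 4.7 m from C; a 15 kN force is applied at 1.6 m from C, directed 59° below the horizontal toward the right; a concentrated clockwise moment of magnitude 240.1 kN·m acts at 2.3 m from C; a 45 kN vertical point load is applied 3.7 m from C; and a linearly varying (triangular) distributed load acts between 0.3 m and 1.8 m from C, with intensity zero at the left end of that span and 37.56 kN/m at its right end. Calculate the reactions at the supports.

Resultant of the triangular load: ½ × 37.56 × 1.5 = 28.17 kN, acting at 1.3 m from C (one-third of the span from the peak).
ΣM about C: D_y·3.2 − 45·4.7 − 15·sin59°·1.6 − 240.1 − 45·3.7 − (½·37.56·1.5)·1.3 = 0 → D_y = 675.293/3.2 = 211.029 ≈ 211.0 kN.
ΣF_y = 0: C_y + 211.029 − 45 − 15·sin59° − 45 − ½·37.56·1.5 = 0 → C_y = -80.00 kN.
ΣF_x = 0: C_x + 15·cos59° = 0 → C_x = -7.726 kN.

C_x = -7.726 kN, C_y = -80.00 kN, D_y = 211.0 kN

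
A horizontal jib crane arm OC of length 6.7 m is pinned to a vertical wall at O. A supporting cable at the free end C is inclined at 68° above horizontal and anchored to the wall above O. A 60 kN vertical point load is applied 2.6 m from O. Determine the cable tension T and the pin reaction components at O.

ΣM about O: T·sin68°·6.7 − 60·2.6 = 0 → T = 156/(6.7·0.927184) = 25.1121 ≈ 25.11 kN.
ΣF_x = 0: O_x − T·cos68° = 0 → O_x = 25.1121 × 0.374607 = 9.407 kN.
ΣF_y = 0: O_y + T·sin68° − 60 = 0 → O_y = 60 − 25.1121 × 0.927184 = 36.72 kN.

T = 25.11 kN, O_x = 9.407 kN, O_y = 36.72 kN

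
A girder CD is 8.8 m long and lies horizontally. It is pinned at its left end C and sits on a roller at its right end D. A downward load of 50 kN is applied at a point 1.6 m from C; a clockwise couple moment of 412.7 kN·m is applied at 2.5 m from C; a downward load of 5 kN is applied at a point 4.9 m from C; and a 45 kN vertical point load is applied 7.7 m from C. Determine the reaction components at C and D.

C_x = 0, C_y = 1.852 kN, D_y = 98.15 kN

ΣM about C: D_y·8.8 − 50·1.6 − 412.7 − 5·4.9 − 45·7.7 = 0 → D_y = 863.7/8.8 = 98.1477 ≈ 98.15 kN.
ΣF_y = 0: C_y + 98.1477 − 50 − 5 − 45 = 0 → C_y = 1.852 kN.
ΣF_x = 0: no horizontal applied forces, so C_x = 0.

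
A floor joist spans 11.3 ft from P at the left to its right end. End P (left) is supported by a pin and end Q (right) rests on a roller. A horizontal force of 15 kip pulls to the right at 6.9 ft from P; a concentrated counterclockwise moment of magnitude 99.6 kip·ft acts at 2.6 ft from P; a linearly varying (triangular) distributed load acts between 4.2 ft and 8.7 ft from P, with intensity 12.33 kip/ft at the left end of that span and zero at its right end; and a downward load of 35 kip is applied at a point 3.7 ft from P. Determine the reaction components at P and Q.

Resultant of the triangular load: ½ × 12.33 × 4.5 = 27.7425 kip, acting at 5.7 ft from P (one-third of the span from the peak).
Moments about P: Q_y·11.3 + 99.6 − (½·12.33·4.5)·5.7 − 35·3.7 = 0 → Q_y = 188.03225/11.3 = 16.64 kip.
ΣF_y = 0: P_y + 16.64 − ½·12.33·4.5 − 35 = 0 → P_y = 46.10 kip.
ΣF_x = 0: P_x + 15 = 0 → P_x = -15.00 kip.

P_x = -15.00 kip, P_y = 46.10 kip, Q_y = 16.64 kip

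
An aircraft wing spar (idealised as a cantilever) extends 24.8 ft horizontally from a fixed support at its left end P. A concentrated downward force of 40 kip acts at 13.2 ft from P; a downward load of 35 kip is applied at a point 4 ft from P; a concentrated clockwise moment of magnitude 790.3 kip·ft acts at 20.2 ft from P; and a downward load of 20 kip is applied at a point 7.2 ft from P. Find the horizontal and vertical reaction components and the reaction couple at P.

P_x = 0, P_y = 95.00 kip, M_P = 1602 kip·ft

ΣF_x = 0: P_x = 0.
ΣF_y = 0: P_y − 40 − 35 − 20 = 0 → P_y = 95.00 kip.
ΣM about P: M_P − 40·13.2 − 35·4 − 790.3 − 20·7.2 = 0 → M_P = 1602 kip·ft.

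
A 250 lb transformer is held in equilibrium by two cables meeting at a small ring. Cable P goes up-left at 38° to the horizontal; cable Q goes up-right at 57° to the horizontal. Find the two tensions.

T_P = 136.7 lb, T_Q = 197.8 lb

ΣF_x = 0: −T_P·cos38° + T_Q·cos57° = 0 → T_Q = 1.44685·T_P.
ΣF_y = 0: T_P·sin38° + T_Q·sin57° = 250.
Substitute: T_P·(0.615661 + 1.44685·0.838671) = 250 → T_P = 136.68 ≈ 136.7 lb.
Then T_Q = 1.44685 × 136.68 = 197.8 lb.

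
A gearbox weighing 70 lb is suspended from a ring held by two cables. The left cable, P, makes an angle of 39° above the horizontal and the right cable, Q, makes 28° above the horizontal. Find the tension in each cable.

T_P = 67.14 lb, T_Q = 59.10 lb

ΣF_x = 0: −T_P·cos39° + T_Q·cos28° = 0 → T_Q = 0.880172·T_P.
ΣF_y = 0: T_P·sin39° + T_Q·sin28° = 70.
Substitute: T_P·(0.62932 + 0.880172·0.469472) = 70 → T_P = 67.144 ≈ 67.14 lb.
Then T_Q = 0.880172 × 67.144 = 59.10 lb.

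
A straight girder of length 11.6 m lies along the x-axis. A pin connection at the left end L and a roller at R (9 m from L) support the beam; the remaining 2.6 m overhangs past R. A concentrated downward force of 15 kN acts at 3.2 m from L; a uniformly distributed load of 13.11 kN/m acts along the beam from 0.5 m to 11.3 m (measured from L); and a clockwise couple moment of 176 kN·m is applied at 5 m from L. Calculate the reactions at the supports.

L_x = 0, L_y = 38.88 kN, R_y = 117.7 kN

Resultant of the distributed load: 13.11 × 10.8 = 141.588 kN at 5.9 m from L.
ΣM about L: R_y·9 − 15·3.2 − (13.11·10.8)·5.9 − 176 = 0 → R_y = 1059.3692/9 = 117.708 ≈ 117.7 kN.
ΣF_y = 0: L_y + 117.708 − 15 − 13.11·10.8 = 0 → L_y = 38.88 kN.
ΣF_x = 0: no horizontal applied forces, so L_x = 0.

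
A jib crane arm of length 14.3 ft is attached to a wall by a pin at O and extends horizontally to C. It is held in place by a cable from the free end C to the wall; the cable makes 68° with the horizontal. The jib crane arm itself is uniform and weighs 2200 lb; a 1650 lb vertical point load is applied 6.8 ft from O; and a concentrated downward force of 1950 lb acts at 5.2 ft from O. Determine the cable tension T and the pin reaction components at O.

T = 2797 lb, O_x = 1048 lb, O_y = 3206 lb

ΣM about O: T·sin68°·14.3 − 2200·7.15 − 1650·6.8 − 1950·5.2 = 0 → T = 37090/(14.3·0.927184) = 2797.4 ≈ 2797 lb.
ΣF_x = 0: O_x − T·cos68° = 0 → O_x = 2797.4 × 0.374607 = 1048 lb.
ΣF_y = 0: O_y + T·sin68° − 2200 − 1650 − 1950 = 0 → O_y = 5800 − 2797.4 × 0.927184 = 3206 lb.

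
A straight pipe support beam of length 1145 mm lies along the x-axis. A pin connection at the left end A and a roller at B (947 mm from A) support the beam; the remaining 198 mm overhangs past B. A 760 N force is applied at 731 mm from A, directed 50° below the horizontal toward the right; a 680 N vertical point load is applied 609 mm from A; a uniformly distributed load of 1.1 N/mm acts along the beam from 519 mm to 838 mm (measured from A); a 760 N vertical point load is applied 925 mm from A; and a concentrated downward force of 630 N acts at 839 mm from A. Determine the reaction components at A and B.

A_x = -488.5 N, A_y = 564.5 N, B_y = 2439 N

Resultant of the distributed load: 1.1 × 319 = 350.9 N at 678.5 mm from A.
Taking moments about A: B_y·947 − 760·sin50°·731 − 680·609 − (1.1·319)·678.5 − 760·925 − 630·839 = 0 → B_y = 2309360/947 = 2438.61 ≈ 2439 N.
ΣF_y = 0: A_y + 2438.61 − 760·sin50° − 680 − 1.1·319 − 760 − 630 = 0 → A_y = 564.5 N.
ΣF_x = 0: A_x + 760·cos50° = 0 → A_x = -488.5 N.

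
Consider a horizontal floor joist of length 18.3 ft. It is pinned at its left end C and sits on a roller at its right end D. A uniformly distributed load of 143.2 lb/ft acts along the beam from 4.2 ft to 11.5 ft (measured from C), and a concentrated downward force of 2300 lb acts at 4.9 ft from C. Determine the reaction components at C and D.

C_x = 0, C_y = 2281 lb, D_y = 1064 lb

Resultant of the distributed load: 143.2 × 7.3 = 1045.36 lb at 7.85 ft from C.
Taking moments about C: D_y·18.3 − (143.2·7.3)·7.85 − 2300·4.9 = 0 → D_y = 19476.076/18.3 = 1064.27 ≈ 1064 lb.
ΣF_y = 0: C_y + 1064.27 − 143.2·7.3 − 2300 = 0 → C_y = 2281 lb.
ΣF_x = 0: no horizontal applied forces, so C_x = 0.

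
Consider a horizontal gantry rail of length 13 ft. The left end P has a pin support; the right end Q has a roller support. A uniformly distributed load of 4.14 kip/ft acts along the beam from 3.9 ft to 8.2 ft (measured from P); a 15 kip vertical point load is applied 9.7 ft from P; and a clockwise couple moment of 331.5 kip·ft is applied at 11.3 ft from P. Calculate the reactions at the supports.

Resultant of the distributed load: 4.14 × 4.3 = 17.802 kip at 6.05 ft from P.
Taking moments about P: Q_y·13 − (4.14·4.3)·6.05 − 15·9.7 − 331.5 = 0 → Q_y = 584.7021/13 = 44.9771 ≈ 44.98 kip.
ΣF_y = 0: P_y + 44.9771 − 4.14·4.3 − 15 = 0 → P_y = -12.18 kip.
ΣF_x = 0: no horizontal applied forces, so P_x = 0.

P_x = 0, P_y = -12.18 kip, Q_y = 44.98 kip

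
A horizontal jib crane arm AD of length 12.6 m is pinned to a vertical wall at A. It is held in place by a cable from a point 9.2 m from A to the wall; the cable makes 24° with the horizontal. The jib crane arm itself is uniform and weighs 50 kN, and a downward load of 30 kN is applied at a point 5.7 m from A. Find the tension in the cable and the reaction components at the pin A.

ΣM about A: T·sin24°·9.2 − 50·6.3 − 30·5.7 = 0 → T = 486/(9.2·0.406737) = 129.878 ≈ 129.9 kN.
ΣF_x = 0: A_x − T·cos24° = 0 → A_x = 129.878 × 0.913545 = 118.6 kN.
ΣF_y = 0: A_y + T·sin24° − 50 − 30 = 0 → A_y = 80 − 129.878 × 0.406737 = 27.17 kN.

T = 129.9 kN, A_x = 118.6 kN, A_y = 27.17 kN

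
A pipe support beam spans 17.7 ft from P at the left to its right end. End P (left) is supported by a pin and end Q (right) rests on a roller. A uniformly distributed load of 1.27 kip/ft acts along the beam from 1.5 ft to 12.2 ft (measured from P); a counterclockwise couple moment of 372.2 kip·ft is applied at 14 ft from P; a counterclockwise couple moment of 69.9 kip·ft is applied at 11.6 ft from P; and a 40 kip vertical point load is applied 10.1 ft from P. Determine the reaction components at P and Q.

P_x = 0, P_y = 50.48 kip, Q_y = 3.106 kip

Resultant of the distributed load: 1.27 × 10.7 = 13.589 kip at 6.85 ft from P.
Taking moments about P: Q_y·17.7 − (1.27·10.7)·6.85 + 372.2 + 69.9 − 40·10.1 = 0 → Q_y = 54.98465/17.7 = 3.10648 ≈ 3.106 kip.
ΣF_y = 0: P_y + 3.10648 − 1.27·10.7 − 40 = 0 → P_y = 50.48 kip.
ΣF_x = 0: no horizontal applied forces, so P_x = 0.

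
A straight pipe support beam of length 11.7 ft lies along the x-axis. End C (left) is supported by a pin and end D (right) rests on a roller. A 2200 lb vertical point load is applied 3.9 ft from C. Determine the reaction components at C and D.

C_x = 0, C_y = 1467 lb, D_y = 733.3 lb

ΣM about C: D_y·11.7 − 2200·3.9 = 0 → D_y = 8580/11.7 = 733.333 ≈ 733.3 lb.
ΣF_y = 0: C_y + 733.333 − 2200 = 0 → C_y = 1467 lb.
ΣF_x = 0: no horizontal applied forces, so C_x = 0.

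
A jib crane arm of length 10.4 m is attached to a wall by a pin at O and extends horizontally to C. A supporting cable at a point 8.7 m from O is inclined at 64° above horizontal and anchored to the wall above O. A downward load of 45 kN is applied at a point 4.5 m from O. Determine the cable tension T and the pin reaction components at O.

T = 25.90 kN, O_x = 11.35 kN, O_y = 21.72 kN

ΣM about O: T·sin64°·8.7 − 45·4.5 = 0 → T = 202.5/(8.7·0.898794) = 25.8968 ≈ 25.90 kN.
ΣF_x = 0: O_x − T·cos64° = 0 → O_x = 25.8968 × 0.438371 = 11.35 kN.
ΣF_y = 0: O_y + T·sin64° − 45 = 0 → O_y = 45 − 25.8968 × 0.898794 = 21.72 kN.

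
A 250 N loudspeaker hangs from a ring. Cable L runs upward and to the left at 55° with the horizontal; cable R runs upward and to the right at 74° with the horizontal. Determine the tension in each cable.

ΣF_x = 0: −T_L·cos55° + T_R·cos74° = 0 → T_R = 2.08091·T_L.
ΣF_y = 0: T_L·sin55° + T_R·sin74° = 250.
Substitute: T_L·(0.819152 + 2.08091·0.961262) = 250 → T_L = 88.6697 ≈ 88.67 N.
Then T_R = 2.08091 × 88.6697 = 184.5 N.

T_L = 88.67 N, T_R = 184.5 N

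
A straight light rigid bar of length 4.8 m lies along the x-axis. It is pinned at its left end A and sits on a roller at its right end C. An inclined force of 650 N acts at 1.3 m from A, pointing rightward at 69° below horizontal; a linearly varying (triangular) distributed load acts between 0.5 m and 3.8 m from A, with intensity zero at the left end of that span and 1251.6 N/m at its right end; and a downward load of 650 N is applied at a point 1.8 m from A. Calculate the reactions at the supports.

Resultant of the triangular load: ½ × 1251.6 × 3.3 = 2065.14 N, acting at 2.7 m from A (one-third of the span from the peak).
ΣM about A: C_y·4.8 − 650·sin69°·1.3 − (½·1251.6·3.3)·2.7 − 650·1.8 = 0 → C_y = 7534.75/4.8 = 1569.74 ≈ 1570 N.
ΣF_y = 0: A_y + 1569.74 − 650·sin69° − ½·1251.6·3.3 − 650 = 0 → A_y = 1752 N.
ΣF_x = 0: A_x + 650·cos69° = 0 → A_x = -232.9 N.

A_x = -232.9 N, A_y = 1752 N, C_y = 1570 N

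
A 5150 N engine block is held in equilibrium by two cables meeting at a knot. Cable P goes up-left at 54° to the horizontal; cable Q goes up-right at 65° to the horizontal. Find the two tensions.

T_P = 2488 N, T_Q = 3461 N

ΣF_x = 0: −T_P·cos54° + T_Q·cos65° = 0 → T_Q = 1.39082·T_P.
ΣF_y = 0: T_P·sin54° + T_Q·sin65° = 5150.
Substitute: T_P·(0.809017 + 1.39082·0.906308) = 5150 → T_P = 2488.49 ≈ 2488 N.
Then T_Q = 1.39082 × 2488.49 = 3461 N.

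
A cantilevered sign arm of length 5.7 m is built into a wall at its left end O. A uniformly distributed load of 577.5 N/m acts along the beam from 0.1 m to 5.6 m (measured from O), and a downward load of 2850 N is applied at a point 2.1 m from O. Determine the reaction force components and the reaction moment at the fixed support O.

Resultant of the distributed load: 577.5 × 5.5 = 3176.25 N at 2.85 m from O.
ΣF_x = 0: O_x = 0.
ΣF_y = 0: O_y − 577.5·5.5 − 2850 = 0 → O_y = 6026 N.
ΣM about O: M_O − (577.5·5.5)·2.85 − 2850·2.1 = 0 → M_O = 15040 N·m.

O_x = 0, O_y = 6026 N, M_O = 15040 N·m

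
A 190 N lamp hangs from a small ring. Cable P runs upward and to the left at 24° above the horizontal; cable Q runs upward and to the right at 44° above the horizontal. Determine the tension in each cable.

T_P = 147.4 N, T_Q = 187.2 N

ΣF_x = 0: −T_P·cos24° + T_Q·cos44° = 0 → T_Q = 1.26998·T_P.
ΣF_y = 0: T_P·sin24° + T_Q·sin44° = 190.
Substitute: T_P·(0.406737 + 1.26998·0.694658) = 190 → T_P = 147.408 ≈ 147.4 N.
Then T_Q = 1.26998 × 147.408 = 187.2 N.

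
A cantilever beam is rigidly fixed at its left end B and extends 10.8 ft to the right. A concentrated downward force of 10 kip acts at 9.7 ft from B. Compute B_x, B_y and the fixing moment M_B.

ΣF_x = 0: B_x = 0.
ΣF_y = 0: B_y − 10 = 0 → B_y = 10.00 kip.
ΣM about B: M_B − 10·9.7 = 0 → M_B = 97.00 kip·ft.

B_x = 0, B_y = 10.00 kip, M_B = 97.00 kip·ft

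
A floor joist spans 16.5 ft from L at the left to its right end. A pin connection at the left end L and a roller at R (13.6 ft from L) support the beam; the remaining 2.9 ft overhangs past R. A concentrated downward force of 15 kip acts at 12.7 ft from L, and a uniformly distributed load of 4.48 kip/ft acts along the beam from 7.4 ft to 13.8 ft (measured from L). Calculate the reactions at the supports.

L_x = 0, L_y = 7.317 kip, R_y = 36.35 kip

Resultant of the distributed load: 4.48 × 6.4 = 28.672 kip at 10.6 ft from L.
Moments about L: R_y·13.6 − 15·12.7 − (4.48·6.4)·10.6 = 0 → R_y = 494.4232/13.6 = 36.3546 ≈ 36.35 kip.
ΣF_y = 0: L_y + 36.3546 − 15 − 4.48·6.4 = 0 → L_y = 7.317 kip.
ΣF_x = 0: no horizontal applied forces, so L_x = 0.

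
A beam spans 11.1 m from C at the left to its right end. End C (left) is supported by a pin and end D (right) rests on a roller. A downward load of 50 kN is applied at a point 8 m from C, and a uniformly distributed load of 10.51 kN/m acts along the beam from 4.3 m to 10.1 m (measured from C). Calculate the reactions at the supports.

Resultant of the distributed load: 10.51 × 5.8 = 60.958 kN at 7.2 m from C.
Taking moments about C: D_y·11.1 − 50·8 − (10.51·5.8)·7.2 = 0 → D_y = 838.8976/11.1 = 75.5764 ≈ 75.58 kN.
ΣF_y = 0: C_y + 75.5764 − 50 − 10.51·5.8 = 0 → C_y = 35.38 kN.
ΣF_x = 0: no horizontal applied forces, so C_x = 0.

C_x = 0, C_y = 35.38 kN, D_y = 75.58 kN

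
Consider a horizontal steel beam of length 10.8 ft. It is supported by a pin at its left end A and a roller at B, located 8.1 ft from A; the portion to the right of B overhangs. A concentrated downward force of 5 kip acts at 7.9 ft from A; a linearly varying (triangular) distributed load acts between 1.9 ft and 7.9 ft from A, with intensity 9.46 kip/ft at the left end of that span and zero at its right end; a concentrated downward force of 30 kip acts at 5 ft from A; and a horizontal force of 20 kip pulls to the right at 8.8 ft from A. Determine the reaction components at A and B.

Resultant of the triangular load: ½ × 9.46 × 6 = 28.38 kip, acting at 3.9 ft from A (one-third of the span from the peak).
Taking moments about A: B_y·8.1 − 5·7.9 − (½·9.46·6)·3.9 − 30·5 = 0 → B_y = 300.182/8.1 = 37.0595 ≈ 37.06 kip.
ΣF_y = 0: A_y + 37.0595 − 5 − ½·9.46·6 − 30 = 0 → A_y = 26.32 kip.
ΣF_x = 0: A_x + 20 = 0 → A_x = -20.00 kip.

A_x = -20.00 kip, A_y = 26.32 kip, B_y = 37.06 kip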